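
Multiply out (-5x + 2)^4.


Expand (-5x + 2)^4 by repeated multiplication:
  (-5x + 2)^2 = 25x^2 - 20x + 4
  (-5x + 2)^3 = -125x^3 + 150x^2 - 60x + 8
= 625x^4 - 1000x^3 + 600x^2 - 160x + 16


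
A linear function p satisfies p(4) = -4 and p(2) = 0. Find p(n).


p(n) = mn + b. Using p(4)=-4, p(2)=0:
m = (-4)/(4 - 2) = -4/2 = -2
b = -4 - m*(4) = -4 + 8 = 4
p(n) = -2n + 4


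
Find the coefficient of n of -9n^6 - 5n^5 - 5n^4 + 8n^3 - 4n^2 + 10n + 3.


Read off the coefficient of n: 10


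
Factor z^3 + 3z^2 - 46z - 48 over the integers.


Try integer roots (divisors of -48). z=-1: p(-1)=0.
Divide out (z + 1): quotient is z^2 + 2z - 48.
Factor the quadratic: (z + 8)(z - 6)
Result: (z + 1)(z + 8)(z - 6)


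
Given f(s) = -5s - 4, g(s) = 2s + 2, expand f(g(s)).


Substitute g(s) into f:
f(g(s)) = -5*(2s + 2) + (-4)
Expand and combine: -10s - 14


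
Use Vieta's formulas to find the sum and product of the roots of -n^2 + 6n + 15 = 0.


For an^2+bn+c=0: sum = -b/a, product = c/a.
a=-1, b=6, c=15
Sum = -(6)/-1 = 6
Product = (15)/-1 = -15


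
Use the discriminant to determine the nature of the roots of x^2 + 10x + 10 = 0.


D = b^2 - 4ac = (10)^2 - 4(1)(10) = 100 - 40 = 60
Since D > 0: two distinct irrational roots


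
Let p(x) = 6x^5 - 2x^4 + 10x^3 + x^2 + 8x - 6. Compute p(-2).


Using direct substitution:
  6 * (-2)^5 = -192
  -2 * (-2)^4 = -32
  10 * (-2)^3 = -80
  1 * (-2)^2 = 4
  8 * (-2)^1 = -16
  constant: -6
Sum = -192 - 32 - 80 + 4 - 16 - 6 = -322


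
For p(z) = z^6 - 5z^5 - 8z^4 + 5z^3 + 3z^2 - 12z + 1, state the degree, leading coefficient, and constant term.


Highest power of z is 6, with coefficient 1. Constant term is 1.
Degree = 6, leading coefficient = 1, constant term = 1


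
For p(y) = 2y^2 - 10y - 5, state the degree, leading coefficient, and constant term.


Highest power of y is 2, with coefficient 2. Constant term is -5.
Degree = 2, leading coefficient = 2, constant term = -5


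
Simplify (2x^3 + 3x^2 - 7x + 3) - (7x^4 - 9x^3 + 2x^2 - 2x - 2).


Distribute the minus sign:
  (2x^3 + 3x^2 - 7x + 3)
- (7x^4 - 9x^3 + 2x^2 - 2x - 2)
Negate second polynomial: -7x^4 + 9x^3 - 2x^2 + 2x + 2
Add: -7x^4 + 11x^3 + x^2 - 5x + 5


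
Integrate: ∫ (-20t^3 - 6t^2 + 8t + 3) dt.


Reverse power rule on each term:
  ∫ -20t^3 dt = -5t^4
  ∫ -6t^2 dt = -2t^3
  ∫ 8t dt = 4t^2
  ∫ 3 dt = 3t
F(t) = -5t^4 - 2t^3 + 4t^2 + 3t + C


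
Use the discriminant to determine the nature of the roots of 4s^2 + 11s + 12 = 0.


D = b^2 - 4ac = (11)^2 - 4(4)(12) = 121 - 192 = -71
Since D < 0: two complex conjugate roots (no real roots)


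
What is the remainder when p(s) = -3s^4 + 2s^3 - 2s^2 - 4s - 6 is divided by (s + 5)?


By the Remainder Theorem, the remainder equals p(-5):
  -3*(-5)^4 = -1875
  2*(-5)^3 = -250
  -2*(-5)^2 = -50
  -4*(-5)^1 = 20
  constant: -6
Sum: -1875 - 250 - 50 + 20 - 6 = -2161


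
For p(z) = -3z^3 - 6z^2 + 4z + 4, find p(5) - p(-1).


p(5) = -501
p(-1) = -3
p(5) - p(-1) = -501 + 3 = -498


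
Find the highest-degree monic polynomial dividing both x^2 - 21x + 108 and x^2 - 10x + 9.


Factor each:
  x^2 - 21x + 108 = (x - 9)(x - 12)
  x^2 - 10x + 9 = (x - 9)(x - 1)
Common monic factor: x - 9


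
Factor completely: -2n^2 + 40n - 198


Roots satisfy r1 + r2 = -b/a = 20 and r1*r2 = c/a = 99.
So r1 = 11, r2 = 9.
-2n^2 + 40n - 198 = -2(n - r1)(n - r2) = -2(n - 11)(n - 9)


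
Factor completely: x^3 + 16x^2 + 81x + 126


Try integer roots (divisors of 126). x=-6: p(-6)=0.
Divide out (x + 6): quotient is x^2 + 10x + 21.
Factor the quadratic: (x + 7)(x + 3)
Result: (x + 6)(x + 7)(x + 3)


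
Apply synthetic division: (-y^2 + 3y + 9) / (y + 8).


Synthetic division with c = -8. Coefficients: -1, 3, 9
Bring down -1.
  -1 * -8 = 8; 8 + 3 = 11
  11 * -8 = -88; -88 + 9 = -79
Quotient: -y + 11, Remainder: -79


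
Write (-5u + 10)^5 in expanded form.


Expand (-5u + 10)^5 by repeated multiplication:
  (-5u + 10)^2 = 25u^2 - 100u + 100
  (-5u + 10)^3 = -125u^3 + 750u^2 - 1500u + 1000
  (-5u + 10)^4 = 625u^4 - 5000u^3 + 15000u^2 - 20000u + 10000
= -3125u^5 + 31250u^4 - 125000u^3 + 250000u^2 - 250000u + 100000


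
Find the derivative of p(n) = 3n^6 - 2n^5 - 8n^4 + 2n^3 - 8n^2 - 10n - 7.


Apply the power rule term by term:
  d/dn(3n^6) = 18n^5
  d/dn(-2n^5) = -10n^4
  d/dn(-8n^4) = -32n^3
  d/dn(2n^3) = 6n^2
  d/dn(-8n^2) = -16n
  d/dn(-10n) = -10
  d/dn(-7) = 0
p'(n) = 18n^5 - 10n^4 - 32n^3 + 6n^2 - 16n - 10


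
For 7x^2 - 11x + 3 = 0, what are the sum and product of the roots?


For ax^2+bx+c=0: sum = -b/a, product = c/a.
a=7, b=-11, c=3
Sum = -(-11)/7 = 11/7
Product = (3)/7 = 3/7


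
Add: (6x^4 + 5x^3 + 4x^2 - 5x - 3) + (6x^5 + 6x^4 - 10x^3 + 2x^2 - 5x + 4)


Align terms by degree and add:
  6x^4 + 5x^3 + 4x^2 - 5x - 3
+ 6x^5 + 6x^4 - 10x^3 + 2x^2 - 5x + 4
= 6x^5 + 12x^4 - 5x^3 + 6x^2 - 10x + 1


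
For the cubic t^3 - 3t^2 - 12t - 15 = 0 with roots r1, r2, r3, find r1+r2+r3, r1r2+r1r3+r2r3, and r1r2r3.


Monic cubic t^3+bt^2+ct+d=0: sum=-b, pairwise sum=c, product=-d.
b=-3, c=-12, d=-15
r1+r2+r3 = 3
r1r2+r1r3+r2r3 = -12
r1r2r3 = 15


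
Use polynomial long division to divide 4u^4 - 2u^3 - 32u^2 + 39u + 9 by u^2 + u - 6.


(4u^4 - 2u^3 - 32u^2 + 39u + 9) / (u^2 + u - 6)
Step 1: 4u^2 * (u^2 + u - 6) = 4u^4 + 4u^3 - 24u^2; subtract.
Step 2: -6u * (u^2 + u - 6) = -6u^3 - 6u^2 + 36u; subtract.
Step 3: -2 * (u^2 + u - 6) = -2u^2 - 2u + 12; subtract.
Quotient: 4u^2 - 6u - 2, Remainder: 5u - 3


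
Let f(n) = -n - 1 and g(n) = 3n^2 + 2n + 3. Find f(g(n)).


Substitute g(n) into f:
f(g(n)) = -1*(3n^2 + 2n + 3) + (-1)
Expand and combine: -3n^2 - 2n - 4


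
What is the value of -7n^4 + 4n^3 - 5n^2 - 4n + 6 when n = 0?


Using direct substitution:
  -7 * (0)^4 = 0
  4 * (0)^3 = 0
  -5 * (0)^2 = 0
  -4 * (0)^1 = 0
  constant: 6
Sum = 0 + 0 + 0 + 0 + 6 = 6


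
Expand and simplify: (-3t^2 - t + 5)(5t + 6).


Distribute each term of the first polynomial:
  (-3t^2)(5t + 6) = -15t^3 - 18t^2
  (-t)(5t + 6) = -5t^2 - 6t
  (5)(5t + 6) = 25t + 30
Sum: -15t^3 - 23t^2 + 19t + 30


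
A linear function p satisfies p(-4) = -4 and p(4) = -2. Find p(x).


p(x) = mx + b. Using p(-4)=-4, p(4)=-2:
m = (-4 + 2)/(-4 - 4) = -2/-8 = 1/4
b = -4 - m*(-4) = -4 + 1 = -3
p(x) = (1/4)x - 3


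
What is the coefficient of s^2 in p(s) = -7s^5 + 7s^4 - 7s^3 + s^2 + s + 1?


Read off the coefficient of s^2: 1


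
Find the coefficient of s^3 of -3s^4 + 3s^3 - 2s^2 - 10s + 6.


Read off the coefficient of s^3: 3


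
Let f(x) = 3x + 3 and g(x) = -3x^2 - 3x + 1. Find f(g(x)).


Substitute g(x) into f:
f(g(x)) = 3*(-3x^2 - 3x + 1) + 3
Expand and combine: -9x^2 - 9x + 6


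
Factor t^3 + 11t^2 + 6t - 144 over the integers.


Try integer roots (divisors of -144). t=3: p(3)=0.
Divide out (t - 3): quotient is t^2 + 14t + 48.
Factor the quadratic: (t + 8)(t + 6)
Result: (t - 3)(t + 8)(t + 6)


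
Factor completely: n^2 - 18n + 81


Roots satisfy r1 + r2 = -b/a = 18 and r1*r2 = c/a = 81.
So r1 = 9, r2 = 9.
n^2 - 18n + 81 = (n - r1)(n - r2) = (n - 9)(n - 9)


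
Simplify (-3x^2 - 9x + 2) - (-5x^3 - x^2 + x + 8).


Distribute the minus sign:
  (-3x^2 - 9x + 2)
- (-5x^3 - x^2 + x + 8)
Negate second polynomial: 5x^3 + x^2 - x - 8
Add: 5x^3 - 2x^2 - 10x - 6


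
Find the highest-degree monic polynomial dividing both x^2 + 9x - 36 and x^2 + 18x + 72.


Factor each:
  x^2 + 9x - 36 = (x + 12)(x - 3)
  x^2 + 18x + 72 = (x + 12)(x + 6)
Common monic factor: x + 12


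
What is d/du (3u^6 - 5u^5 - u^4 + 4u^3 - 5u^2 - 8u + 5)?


Apply the power rule term by term:
  d/du(3u^6) = 18u^5
  d/du(-5u^5) = -25u^4
  d/du(-u^4) = -4u^3
  d/du(4u^3) = 12u^2
  d/du(-5u^2) = -10u
  d/du(-8u) = -8
  d/du(5) = 0
p'(u) = 18u^5 - 25u^4 - 4u^3 + 12u^2 - 10u - 8


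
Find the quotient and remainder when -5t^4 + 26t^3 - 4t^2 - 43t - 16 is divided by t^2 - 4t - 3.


(-5t^4 + 26t^3 - 4t^2 - 43t - 16) / (t^2 - 4t - 3)
Step 1: -5t^2 * (t^2 - 4t - 3) = -5t^4 + 20t^3 + 15t^2; subtract.
Step 2: 6t * (t^2 - 4t - 3) = 6t^3 - 24t^2 - 18t; subtract.
Step 3: 5 * (t^2 - 4t - 3) = 5t^2 - 20t - 15; subtract.
Quotient: -5t^2 + 6t + 5, Remainder: -5t - 1


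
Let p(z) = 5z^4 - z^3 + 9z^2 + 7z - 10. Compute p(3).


Using direct substitution:
  5 * (3)^4 = 405
  -1 * (3)^3 = -27
  9 * (3)^2 = 81
  7 * (3)^1 = 21
  constant: -10
Sum = 405 - 27 + 81 + 21 - 10 = 470


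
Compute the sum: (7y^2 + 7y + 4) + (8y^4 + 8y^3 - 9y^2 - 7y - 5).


Align terms by degree and add:
  7y^2 + 7y + 4
+ 8y^4 + 8y^3 - 9y^2 - 7y - 5
= 8y^4 + 8y^3 - 2y^2 - 1


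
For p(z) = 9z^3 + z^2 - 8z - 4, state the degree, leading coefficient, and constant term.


Highest power of z is 3, with coefficient 9. Constant term is -4.
Degree = 3, leading coefficient = 9, constant term = -4


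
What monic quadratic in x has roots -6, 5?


p(x) = (x + 6)(x - 5)
Expand: x^2 + x - 30


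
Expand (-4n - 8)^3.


Expand (-4n - 8)^3 by repeated multiplication:
  (-4n - 8)^2 = 16n^2 + 64n + 64
= -64n^3 - 384n^2 - 768n - 512


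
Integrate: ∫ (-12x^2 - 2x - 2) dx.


Reverse power rule on each term:
  ∫ -12x^2 dx = -4x^3
  ∫ -2x dx = -x^2
  ∫ -2 dx = -2x
F(x) = -4x^3 - x^2 - 2x + C


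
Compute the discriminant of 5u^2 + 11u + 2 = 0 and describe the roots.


D = b^2 - 4ac = (11)^2 - 4(5)(2) = 121 - 40 = 81
Since D > 0: two distinct rational roots


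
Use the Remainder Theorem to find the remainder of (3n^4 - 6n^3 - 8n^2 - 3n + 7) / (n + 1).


By the Remainder Theorem, the remainder equals p(-1):
  3*(-1)^4 = 3
  -6*(-1)^3 = 6
  -8*(-1)^2 = -8
  -3*(-1)^1 = 3
  constant: 7
Sum: 3 + 6 - 8 + 3 + 7 = 11


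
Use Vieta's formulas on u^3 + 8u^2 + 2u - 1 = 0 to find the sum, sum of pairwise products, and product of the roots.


Monic cubic u^3+bu^2+cu+d=0: sum=-b, pairwise sum=c, product=-d.
b=8, c=2, d=-1
r1+r2+r3 = -8
r1r2+r1r3+r2r3 = 2
r1r2r3 = 1


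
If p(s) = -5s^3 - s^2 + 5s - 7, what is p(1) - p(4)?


p(1) = -8
p(4) = -323
p(1) - p(4) = -8 + 323 = 315


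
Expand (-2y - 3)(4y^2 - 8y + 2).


Distribute each term of the first polynomial:
  (-2y)(4y^2 - 8y + 2) = -8y^3 + 16y^2 - 4y
  (-3)(4y^2 - 8y + 2) = -12y^2 + 24y - 6
Sum: -8y^3 + 4y^2 + 20y - 6


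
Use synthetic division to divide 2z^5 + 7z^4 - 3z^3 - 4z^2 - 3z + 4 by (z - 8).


Synthetic division with c = 8. Coefficients: 2, 7, -3, -4, -3, 4
Bring down 2.
  2 * 8 = 16; 16 + 7 = 23
  23 * 8 = 184; 184 - 3 = 181
  181 * 8 = 1448; 1448 - 4 = 1444
  1444 * 8 = 11552; 11552 - 3 = 11549
  11549 * 8 = 92392; 92392 + 4 = 92396
Quotient: 2z^4 + 23z^3 + 181z^2 + 1444z + 11549, Remainder: 92396


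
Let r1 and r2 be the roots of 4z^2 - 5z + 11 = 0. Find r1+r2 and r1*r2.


For az^2+bz+c=0: sum = -b/a, product = c/a.
a=4, b=-5, c=11
Sum = -(-5)/4 = 5/4
Product = (11)/4 = 11/4


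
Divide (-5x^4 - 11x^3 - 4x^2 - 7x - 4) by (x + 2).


(-5x^4 - 11x^3 - 4x^2 - 7x - 4) / (x + 2)
Step 1: -5x^3 * (x + 2) = -5x^4 - 10x^3; subtract.
Step 2: -x^2 * (x + 2) = -x^3 - 2x^2; subtract.
Step 3: -2x * (x + 2) = -2x^2 - 4x; subtract.
Step 4: -3 * (x + 2) = -3x - 6; subtract.
Quotient: -5x^3 - x^2 - 2x - 3, Remainder: 2


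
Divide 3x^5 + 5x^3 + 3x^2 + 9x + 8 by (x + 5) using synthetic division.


Synthetic division with c = -5. Coefficients: 3, 0, 5, 3, 9, 8
Bring down 3.
  3 * -5 = -15; -15 + 0 = -15
  -15 * -5 = 75; 75 + 5 = 80
  80 * -5 = -400; -400 + 3 = -397
  -397 * -5 = 1985; 1985 + 9 = 1994
  1994 * -5 = -9970; -9970 + 8 = -9962
Quotient: 3x^4 - 15x^3 + 80x^2 - 397x + 1994, Remainder: -9962


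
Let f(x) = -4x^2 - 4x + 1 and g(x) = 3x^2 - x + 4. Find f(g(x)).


Substitute g(x) into f:
f(g(x)) = -4*(3x^2 - x + 4)^2 + (-4)*(3x^2 - x + 4) + 1
(3x^2 - x + 4)^2 = 9x^4 - 6x^3 + 25x^2 - 8x + 16
Expand and combine: -36x^4 + 24x^3 - 112x^2 + 36x - 79


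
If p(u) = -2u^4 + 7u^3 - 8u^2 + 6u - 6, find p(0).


Using direct substitution:
  -2 * (0)^4 = 0
  7 * (0)^3 = 0
  -8 * (0)^2 = 0
  6 * (0)^1 = 0
  constant: -6
Sum = 0 + 0 + 0 + 0 - 6 = -6


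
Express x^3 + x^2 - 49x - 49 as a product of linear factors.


Try integer roots (divisors of -49). x=-7: p(-7)=0.
Divide out (x + 7): quotient is x^2 - 6x - 7.
Factor the quadratic: (x - 7)(x + 1)
Result: (x + 7)(x - 7)(x + 1)


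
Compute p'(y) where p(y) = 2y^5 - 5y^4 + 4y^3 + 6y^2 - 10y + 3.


Apply the power rule term by term:
  d/dy(2y^5) = 10y^4
  d/dy(-5y^4) = -20y^3
  d/dy(4y^3) = 12y^2
  d/dy(6y^2) = 12y
  d/dy(-10y) = -10
  d/dy(3) = 0
p'(y) = 10y^4 - 20y^3 + 12y^2 + 12y - 10


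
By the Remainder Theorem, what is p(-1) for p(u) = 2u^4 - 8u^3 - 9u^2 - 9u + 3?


By the Remainder Theorem, the remainder equals p(-1):
  2*(-1)^4 = 2
  -8*(-1)^3 = 8
  -9*(-1)^2 = -9
  -9*(-1)^1 = 9
  constant: 3
Sum: 2 + 8 - 9 + 9 + 3 = 13


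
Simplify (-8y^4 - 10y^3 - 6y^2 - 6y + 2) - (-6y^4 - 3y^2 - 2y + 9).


Distribute the minus sign:
  (-8y^4 - 10y^3 - 6y^2 - 6y + 2)
- (-6y^4 - 3y^2 - 2y + 9)
Negate second polynomial: 6y^4 + 3y^2 + 2y - 9
Add: -2y^4 - 10y^3 - 3y^2 - 4y - 7


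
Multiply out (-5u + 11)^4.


Expand (-5u + 11)^4 by repeated multiplication:
  (-5u + 11)^2 = 25u^2 - 110u + 121
  (-5u + 11)^3 = -125u^3 + 825u^2 - 1815u + 1331
= 625u^4 - 5500u^3 + 18150u^2 - 26620u + 14641


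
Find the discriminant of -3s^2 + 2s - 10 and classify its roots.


D = b^2 - 4ac = (2)^2 - 4(-3)(-10) = 4 - 120 = -116
Since D < 0: two complex conjugate roots (no real roots)


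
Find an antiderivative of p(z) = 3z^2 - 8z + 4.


Reverse power rule on each term:
  ∫ 3z^2 dz = z^3
  ∫ -8z dz = -4z^2
  ∫ 4 dz = 4z
F(z) = z^3 - 4z^2 + 4z + C


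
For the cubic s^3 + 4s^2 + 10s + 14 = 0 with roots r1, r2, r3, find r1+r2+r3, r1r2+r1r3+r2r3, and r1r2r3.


Monic cubic s^3+bs^2+cs+d=0: sum=-b, pairwise sum=c, product=-d.
b=4, c=10, d=14
r1+r2+r3 = -4
r1r2+r1r3+r2r3 = 10
r1r2r3 = -14


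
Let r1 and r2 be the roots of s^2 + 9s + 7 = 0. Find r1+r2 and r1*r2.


For as^2+bs+c=0: sum = -b/a, product = c/a.
a=1, b=9, c=7
Sum = -(9)/1 = -9
Product = (7)/1 = 7


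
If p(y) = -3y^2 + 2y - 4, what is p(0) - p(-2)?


p(0) = -4
p(-2) = -20
p(0) - p(-2) = -4 + 20 = 16


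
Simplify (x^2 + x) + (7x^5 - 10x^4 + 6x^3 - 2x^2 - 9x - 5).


Align terms by degree and add:
  x^2 + x
+ 7x^5 - 10x^4 + 6x^3 - 2x^2 - 9x - 5
= 7x^5 - 10x^4 + 6x^3 - x^2 - 8x - 5


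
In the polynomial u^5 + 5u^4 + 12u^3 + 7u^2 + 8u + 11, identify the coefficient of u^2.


Read off the coefficient of u^2: 7


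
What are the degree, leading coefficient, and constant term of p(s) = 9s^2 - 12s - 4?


Highest power of s is 2, with coefficient 9. Constant term is -4.
Degree = 2, leading coefficient = 9, constant term = -4


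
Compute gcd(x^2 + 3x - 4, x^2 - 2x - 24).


Factor each:
  x^2 + 3x - 4 = (x + 4)(x - 1)
  x^2 - 2x - 24 = (x + 4)(x - 6)
Common monic factor: x + 4


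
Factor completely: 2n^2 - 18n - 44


Roots satisfy r1 + r2 = -b/a = 9 and r1*r2 = c/a = -22.
So r1 = -2, r2 = 11.
2n^2 - 18n - 44 = 2(n - r1)(n - r2) = 2(n + 2)(n - 11)


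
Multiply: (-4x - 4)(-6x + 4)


Distribute each term of the first polynomial:
  (-4x)(-6x + 4) = 24x^2 - 16x
  (-4)(-6x + 4) = 24x - 16
Sum: 24x^2 + 8x - 16


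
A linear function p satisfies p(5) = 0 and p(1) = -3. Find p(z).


p(z) = mz + b. Using p(5)=0, p(1)=-3:
m = (0 + 3)/(5 - 1) = 3/4 = 3/4
b = 0 - m*(5) = 0 - 15/4 = -15/4
p(z) = (3/4)z - (15/4)


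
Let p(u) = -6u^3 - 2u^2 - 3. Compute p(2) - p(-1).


p(2) = -59
p(-1) = 1
p(2) - p(-1) = -59 - 1 = -60


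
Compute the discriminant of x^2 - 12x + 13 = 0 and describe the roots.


D = b^2 - 4ac = (-12)^2 - 4(1)(13) = 144 - 52 = 92
Since D > 0: two distinct irrational roots


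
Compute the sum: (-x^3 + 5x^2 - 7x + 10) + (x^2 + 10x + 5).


Align terms by degree and add:
  -x^3 + 5x^2 - 7x + 10
+ x^2 + 10x + 5
= -x^3 + 6x^2 + 3x + 15


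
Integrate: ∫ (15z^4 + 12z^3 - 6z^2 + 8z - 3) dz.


Reverse power rule on each term:
  ∫ 15z^4 dz = 3z^5
  ∫ 12z^3 dz = 3z^4
  ∫ -6z^2 dz = -2z^3
  ∫ 8z dz = 4z^2
  ∫ -3 dz = -3z
F(z) = 3z^5 + 3z^4 - 2z^3 + 4z^2 - 3z + C


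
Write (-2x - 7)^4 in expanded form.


Expand (-2x - 7)^4 by repeated multiplication:
  (-2x - 7)^2 = 4x^2 + 28x + 49
  (-2x - 7)^3 = -8x^3 - 84x^2 - 294x - 343
= 16x^4 + 224x^3 + 1176x^2 + 2744x + 2401


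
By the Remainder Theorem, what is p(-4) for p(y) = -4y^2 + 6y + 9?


By the Remainder Theorem, the remainder equals p(-4):
  -4*(-4)^2 = -64
  6*(-4)^1 = -24
  constant: 9
Sum: -64 - 24 + 9 = -79


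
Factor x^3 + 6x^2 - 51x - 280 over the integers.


Try integer roots (divisors of -280). x=-8: p(-8)=0.
Divide out (x + 8): quotient is x^2 - 2x - 35.
Factor the quadratic: (x - 7)(x + 5)
Result: (x + 8)(x - 7)(x + 5)


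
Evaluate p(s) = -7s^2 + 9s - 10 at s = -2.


Using direct substitution:
  -7 * (-2)^2 = -28
  9 * (-2)^1 = -18
  constant: -10
Sum = -28 - 18 - 10 = -56


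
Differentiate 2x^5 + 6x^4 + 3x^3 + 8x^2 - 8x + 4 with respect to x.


Apply the power rule term by term:
  d/dx(2x^5) = 10x^4
  d/dx(6x^4) = 24x^3
  d/dx(3x^3) = 9x^2
  d/dx(8x^2) = 16x
  d/dx(-8x) = -8
  d/dx(4) = 0
p'(x) = 10x^4 + 24x^3 + 9x^2 + 16x - 8


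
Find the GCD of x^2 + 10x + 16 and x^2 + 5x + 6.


Factor each:
  x^2 + 10x + 16 = (x + 2)(x + 8)
  x^2 + 5x + 6 = (x + 2)(x + 3)
Common monic factor: x + 2


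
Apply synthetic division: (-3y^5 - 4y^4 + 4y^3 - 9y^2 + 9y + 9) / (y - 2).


Synthetic division with c = 2. Coefficients: -3, -4, 4, -9, 9, 9
Bring down -3.
  -3 * 2 = -6; -6 - 4 = -10
  -10 * 2 = -20; -20 + 4 = -16
  -16 * 2 = -32; -32 - 9 = -41
  -41 * 2 = -82; -82 + 9 = -73
  -73 * 2 = -146; -146 + 9 = -137
Quotient: -3y^4 - 10y^3 - 16y^2 - 41y - 73, Remainder: -137


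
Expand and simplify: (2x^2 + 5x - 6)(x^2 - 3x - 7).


Distribute each term of the first polynomial:
  (2x^2)(x^2 - 3x - 7) = 2x^4 - 6x^3 - 14x^2
  (5x)(x^2 - 3x - 7) = 5x^3 - 15x^2 - 35x
  (-6)(x^2 - 3x - 7) = -6x^2 + 18x + 42
Sum: 2x^4 - x^3 - 35x^2 - 17x + 42


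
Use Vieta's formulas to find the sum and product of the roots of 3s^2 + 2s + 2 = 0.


For as^2+bs+c=0: sum = -b/a, product = c/a.
a=3, b=2, c=2
Sum = -(2)/3 = -2/3
Product = (2)/3 = 2/3


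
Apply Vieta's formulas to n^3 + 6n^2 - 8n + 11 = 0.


Monic cubic n^3+bn^2+cn+d=0: sum=-b, pairwise sum=c, product=-d.
b=6, c=-8, d=11
r1+r2+r3 = -6
r1r2+r1r3+r2r3 = -8
r1r2r3 = -11


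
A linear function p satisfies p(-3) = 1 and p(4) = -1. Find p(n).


p(n) = mn + b. Using p(-3)=1, p(4)=-1:
m = (1 + 1)/(-3 - 4) = 2/-7 = -2/7
b = 1 - m*(-3) = 1 - 6/7 = 1/7
p(n) = -(2/7)n + (1/7)


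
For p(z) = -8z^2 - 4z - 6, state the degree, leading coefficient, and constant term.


Highest power of z is 2, with coefficient -8. Constant term is -6.
Degree = 2, leading coefficient = -8, constant term = -6


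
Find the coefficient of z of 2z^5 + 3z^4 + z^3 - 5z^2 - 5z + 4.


Read off the coefficient of z: -5


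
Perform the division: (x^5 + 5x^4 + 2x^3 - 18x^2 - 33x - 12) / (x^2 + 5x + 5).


(x^5 + 5x^4 + 2x^3 - 18x^2 - 33x - 12) / (x^2 + 5x + 5)
Step 1: x^3 * (x^2 + 5x + 5) = x^5 + 5x^4 + 5x^3; subtract.
Step 2: 0 * (x^2 + 5x + 5) = 0; subtract.
Step 3: -3x * (x^2 + 5x + 5) = -3x^3 - 15x^2 - 15x; subtract.
Step 4: -3 * (x^2 + 5x + 5) = -3x^2 - 15x - 15; subtract.
Quotient: x^3 - 3x - 3, Remainder: -3x + 3


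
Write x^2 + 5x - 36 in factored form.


Roots satisfy r1 + r2 = -b/a = -5 and r1*r2 = c/a = -36.
So r1 = 4, r2 = -9.
x^2 + 5x - 36 = (x - r1)(x - r2) = (x - 4)(x + 9)


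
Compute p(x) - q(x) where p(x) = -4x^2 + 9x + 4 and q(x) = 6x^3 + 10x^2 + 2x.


Distribute the minus sign:
  (-4x^2 + 9x + 4)
- (6x^3 + 10x^2 + 2x)
Negate second polynomial: -6x^3 - 10x^2 - 2x
Add: -6x^3 - 14x^2 + 7x + 4


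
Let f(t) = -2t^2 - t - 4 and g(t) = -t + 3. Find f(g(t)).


Substitute g(t) into f:
f(g(t)) = -2*(-t + 3)^2 + (-1)*(-t + 3) + (-4)
(-t + 3)^2 = t^2 - 6t + 9
Expand and combine: -2t^2 + 13t - 25


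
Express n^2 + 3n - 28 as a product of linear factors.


Roots satisfy r1 + r2 = -b/a = -3 and r1*r2 = c/a = -28.
So r1 = -7, r2 = 4.
n^2 + 3n - 28 = (n - r1)(n - r2) = (n + 7)(n - 4)


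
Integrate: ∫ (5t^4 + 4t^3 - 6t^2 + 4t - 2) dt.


Reverse power rule on each term:
  ∫ 5t^4 dt = t^5
  ∫ 4t^3 dt = t^4
  ∫ -6t^2 dt = -2t^3
  ∫ 4t dt = 2t^2
  ∫ -2 dt = -2t
F(t) = t^5 + t^4 - 2t^3 + 2t^2 - 2t + C


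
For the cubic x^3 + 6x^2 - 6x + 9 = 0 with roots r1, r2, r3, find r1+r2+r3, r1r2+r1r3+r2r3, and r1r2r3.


Monic cubic x^3+bx^2+cx+d=0: sum=-b, pairwise sum=c, product=-d.
b=6, c=-6, d=9
r1+r2+r3 = -6
r1r2+r1r3+r2r3 = -6
r1r2r3 = -9


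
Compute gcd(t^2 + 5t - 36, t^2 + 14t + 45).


Factor each:
  t^2 + 5t - 36 = (t + 9)(t - 4)
  t^2 + 14t + 45 = (t + 9)(t + 5)
Common monic factor: t + 9


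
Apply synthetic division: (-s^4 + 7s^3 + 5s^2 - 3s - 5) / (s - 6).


Synthetic division with c = 6. Coefficients: -1, 7, 5, -3, -5
Bring down -1.
  -1 * 6 = -6; -6 + 7 = 1
  1 * 6 = 6; 6 + 5 = 11
  11 * 6 = 66; 66 - 3 = 63
  63 * 6 = 378; 378 - 5 = 373
Quotient: -s^3 + s^2 + 11s + 63, Remainder: 373


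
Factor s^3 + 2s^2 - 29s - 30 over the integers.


Try integer roots (divisors of -30). s=5: p(5)=0.
Divide out (s - 5): quotient is s^2 + 7s + 6.
Factor the quadratic: (s + 1)(s + 6)
Result: (s - 5)(s + 1)(s + 6)


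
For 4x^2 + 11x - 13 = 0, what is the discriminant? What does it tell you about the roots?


D = b^2 - 4ac = (11)^2 - 4(4)(-13) = 121 + 208 = 329
Since D > 0: two distinct irrational roots


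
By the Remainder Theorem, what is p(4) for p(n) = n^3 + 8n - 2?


By the Remainder Theorem, the remainder equals p(4):
  1*(4)^3 = 64
  0*(4)^2 = 0
  8*(4)^1 = 32
  constant: -2
Sum: 64 + 0 + 32 - 2 = 94


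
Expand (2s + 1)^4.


Expand (2s + 1)^4 by repeated multiplication:
  (2s + 1)^2 = 4s^2 + 4s + 1
  (2s + 1)^3 = 8s^3 + 12s^2 + 6s + 1
= 16s^4 + 32s^3 + 24s^2 + 8s + 1


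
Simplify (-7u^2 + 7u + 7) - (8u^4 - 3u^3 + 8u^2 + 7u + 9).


Distribute the minus sign:
  (-7u^2 + 7u + 7)
- (8u^4 - 3u^3 + 8u^2 + 7u + 9)
Negate second polynomial: -8u^4 + 3u^3 - 8u^2 - 7u - 9
Add: -8u^4 + 3u^3 - 15u^2 - 2


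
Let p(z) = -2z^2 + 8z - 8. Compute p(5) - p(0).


p(5) = -18
p(0) = -8
p(5) - p(0) = -18 + 8 = -10


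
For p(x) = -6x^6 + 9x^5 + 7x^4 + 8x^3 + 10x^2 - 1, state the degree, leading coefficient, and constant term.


Highest power of x is 6, with coefficient -6. Constant term is -1.
Degree = 6, leading coefficient = -6, constant term = -1


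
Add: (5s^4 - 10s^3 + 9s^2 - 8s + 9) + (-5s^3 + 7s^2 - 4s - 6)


Align terms by degree and add:
  5s^4 - 10s^3 + 9s^2 - 8s + 9
  -5s^3 + 7s^2 - 4s - 6
= 5s^4 - 15s^3 + 16s^2 - 12s + 3


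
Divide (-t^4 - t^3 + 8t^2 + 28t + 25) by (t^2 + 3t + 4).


(-t^4 - t^3 + 8t^2 + 28t + 25) / (t^2 + 3t + 4)
Step 1: -t^2 * (t^2 + 3t + 4) = -t^4 - 3t^3 - 4t^2; subtract.
Step 2: 2t * (t^2 + 3t + 4) = 2t^3 + 6t^2 + 8t; subtract.
Step 3: 6 * (t^2 + 3t + 4) = 6t^2 + 18t + 24; subtract.
Quotient: -t^2 + 2t + 6, Remainder: 2t + 1


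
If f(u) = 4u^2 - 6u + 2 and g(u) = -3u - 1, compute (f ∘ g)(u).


Substitute g(u) into f:
f(g(u)) = 4*(-3u - 1)^2 + (-6)*(-3u - 1) + 2
(-3u - 1)^2 = 9u^2 + 6u + 1
Expand and combine: 36u^2 + 42u + 12


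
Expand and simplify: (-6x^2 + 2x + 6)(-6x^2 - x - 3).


Distribute each term of the first polynomial:
  (-6x^2)(-6x^2 - x - 3) = 36x^4 + 6x^3 + 18x^2
  (2x)(-6x^2 - x - 3) = -12x^3 - 2x^2 - 6x
  (6)(-6x^2 - x - 3) = -36x^2 - 6x - 18
Sum: 36x^4 - 6x^3 - 20x^2 - 12x - 18


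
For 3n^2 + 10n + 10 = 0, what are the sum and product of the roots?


For an^2+bn+c=0: sum = -b/a, product = c/a.
a=3, b=10, c=10
Sum = -(10)/3 = -10/3
Product = (10)/3 = 10/3


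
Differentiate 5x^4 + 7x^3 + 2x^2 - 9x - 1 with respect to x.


Apply the power rule term by term:
  d/dx(5x^4) = 20x^3
  d/dx(7x^3) = 21x^2
  d/dx(2x^2) = 4x
  d/dx(-9x) = -9
  d/dx(-1) = 0
p'(x) = 20x^3 + 21x^2 + 4x - 9


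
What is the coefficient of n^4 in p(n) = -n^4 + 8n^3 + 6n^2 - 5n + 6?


Read off the coefficient of n^4: -1


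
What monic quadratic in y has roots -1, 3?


p(y) = (y + 1)(y - 3)
Expand: y^2 - 2y - 3


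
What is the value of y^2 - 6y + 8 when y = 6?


Using direct substitution:
  1 * (6)^2 = 36
  -6 * (6)^1 = -36
  constant: 8
Sum = 36 - 36 + 8 = 8


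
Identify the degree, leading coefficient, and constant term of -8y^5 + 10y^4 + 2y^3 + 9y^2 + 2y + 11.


Highest power of y is 5, with coefficient -8. Constant term is 11.
Degree = 5, leading coefficient = -8, constant term = 11


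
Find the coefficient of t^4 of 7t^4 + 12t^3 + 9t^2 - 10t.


Read off the coefficient of t^4: 7


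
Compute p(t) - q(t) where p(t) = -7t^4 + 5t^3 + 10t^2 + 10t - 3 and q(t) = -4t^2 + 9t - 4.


Distribute the minus sign:
  (-7t^4 + 5t^3 + 10t^2 + 10t - 3)
- (-4t^2 + 9t - 4)
Negate second polynomial: 4t^2 - 9t + 4
Add: -7t^4 + 5t^3 + 14t^2 + t + 1


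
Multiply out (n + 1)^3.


Expand (n + 1)^3 by repeated multiplication:
  (n + 1)^2 = n^2 + 2n + 1
= n^3 + 3n^2 + 3n + 1


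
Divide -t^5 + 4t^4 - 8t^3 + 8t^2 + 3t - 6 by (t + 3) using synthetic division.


Synthetic division with c = -3. Coefficients: -1, 4, -8, 8, 3, -6
Bring down -1.
  -1 * -3 = 3; 3 + 4 = 7
  7 * -3 = -21; -21 - 8 = -29
  -29 * -3 = 87; 87 + 8 = 95
  95 * -3 = -285; -285 + 3 = -282
  -282 * -3 = 846; 846 - 6 = 840
Quotient: -t^4 + 7t^3 - 29t^2 + 95t - 282, Remainder: 840


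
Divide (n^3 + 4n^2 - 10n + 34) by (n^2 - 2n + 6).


(n^3 + 4n^2 - 10n + 34) / (n^2 - 2n + 6)
Step 1: n * (n^2 - 2n + 6) = n^3 - 2n^2 + 6n; subtract.
Step 2: 6 * (n^2 - 2n + 6) = 6n^2 - 12n + 36; subtract.
Quotient: n + 6, Remainder: -4n - 2


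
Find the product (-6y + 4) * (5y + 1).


Distribute each term of the first polynomial:
  (-6y)(5y + 1) = -30y^2 - 6y
  (4)(5y + 1) = 20y + 4
Sum: -30y^2 + 14y + 4


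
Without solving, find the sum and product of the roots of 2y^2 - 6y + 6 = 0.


For ay^2+by+c=0: sum = -b/a, product = c/a.
a=2, b=-6, c=6
Sum = -(-6)/2 = 3
Product = (6)/2 = 3


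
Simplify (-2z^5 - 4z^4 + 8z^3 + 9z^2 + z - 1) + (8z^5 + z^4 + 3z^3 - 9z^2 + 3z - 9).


Align terms by degree and add:
  -2z^5 - 4z^4 + 8z^3 + 9z^2 + z - 1
+ 8z^5 + z^4 + 3z^3 - 9z^2 + 3z - 9
= 6z^5 - 3z^4 + 11z^3 + 4z - 10


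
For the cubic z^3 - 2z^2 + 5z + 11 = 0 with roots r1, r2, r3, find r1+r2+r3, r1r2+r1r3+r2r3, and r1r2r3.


Monic cubic z^3+bz^2+cz+d=0: sum=-b, pairwise sum=c, product=-d.
b=-2, c=5, d=11
r1+r2+r3 = 2
r1r2+r1r3+r2r3 = 5
r1r2r3 = -11


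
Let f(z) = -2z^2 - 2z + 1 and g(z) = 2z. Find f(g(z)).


Substitute g(z) into f:
f(g(z)) = -2*(2z)^2 + (-2)*(2z) + 1
(2z)^2 = 4z^2
Expand and combine: -8z^2 - 4z + 1


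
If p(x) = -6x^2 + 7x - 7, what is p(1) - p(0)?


p(1) = -6
p(0) = -7
p(1) - p(0) = -6 + 7 = 1


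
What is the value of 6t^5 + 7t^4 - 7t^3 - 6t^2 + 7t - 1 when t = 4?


Using direct substitution:
  6 * (4)^5 = 6144
  7 * (4)^4 = 1792
  -7 * (4)^3 = -448
  -6 * (4)^2 = -96
  7 * (4)^1 = 28
  constant: -1
Sum = 6144 + 1792 - 448 - 96 + 28 - 1 = 7419


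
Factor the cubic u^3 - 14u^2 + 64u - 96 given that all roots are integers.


Try integer roots (divisors of -96). u=6: p(6)=0.
Divide out (u - 6): quotient is u^2 - 8u + 16.
Factor the quadratic: (u - 4)(u - 4)
Result: (u - 6)(u - 4)(u - 4)


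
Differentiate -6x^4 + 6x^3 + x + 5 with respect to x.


Apply the power rule term by term:
  d/dx(-6x^4) = -24x^3
  d/dx(6x^3) = 18x^2
  d/dx(x) = 1
  d/dx(5) = 0
p'(x) = -24x^3 + 18x^2 + 1


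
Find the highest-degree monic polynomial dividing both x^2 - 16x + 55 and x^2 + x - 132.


Factor each:
  x^2 - 16x + 55 = (x - 11)(x - 5)
  x^2 + x - 132 = (x - 11)(x + 12)
Common monic factor: x - 11


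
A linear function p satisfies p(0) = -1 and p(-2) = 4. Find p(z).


p(z) = mz + b. Using p(0)=-1, p(-2)=4:
m = (-1 - 4)/(0 + 2) = -5/2 = -5/2
b = -1 - m*(0) = -1 = -1
p(z) = -(5/2)z - 1


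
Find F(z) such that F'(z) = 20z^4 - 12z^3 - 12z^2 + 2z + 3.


Reverse power rule on each term:
  ∫ 20z^4 dz = 4z^5
  ∫ -12z^3 dz = -3z^4
  ∫ -12z^2 dz = -4z^3
  ∫ 2z dz = z^2
  ∫ 3 dz = 3z
F(z) = 4z^5 - 3z^4 - 4z^3 + z^2 + 3z + C


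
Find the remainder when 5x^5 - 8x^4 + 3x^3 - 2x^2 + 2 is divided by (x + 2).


By the Remainder Theorem, the remainder equals p(-2):
  5*(-2)^5 = -160
  -8*(-2)^4 = -128
  3*(-2)^3 = -24
  -2*(-2)^2 = -8
  0*(-2)^1 = 0
  constant: 2
Sum: -160 - 128 - 24 - 8 + 0 + 2 = -318


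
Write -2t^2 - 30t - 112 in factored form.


Roots satisfy r1 + r2 = -b/a = -15 and r1*r2 = c/a = 56.
So r1 = -8, r2 = -7.
-2t^2 - 30t - 112 = -2(t - r1)(t - r2) = -2(t + 8)(t + 7)


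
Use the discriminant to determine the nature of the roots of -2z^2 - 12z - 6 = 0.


D = b^2 - 4ac = (-12)^2 - 4(-2)(-6) = 144 - 48 = 96
Since D > 0: two distinct irrational roots


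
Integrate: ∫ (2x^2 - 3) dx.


Reverse power rule on each term:
  ∫ 2x^2 dx = (2/3)x^3
  ∫ -3 dx = -3x
F(x) = (2/3)x^3 - 3x + C


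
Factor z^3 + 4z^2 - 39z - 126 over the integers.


Try integer roots (divisors of -126). z=-7: p(-7)=0.
Divide out (z + 7): quotient is z^2 - 3z - 18.
Factor the quadratic: (z - 6)(z + 3)
Result: (z + 7)(z - 6)(z + 3)


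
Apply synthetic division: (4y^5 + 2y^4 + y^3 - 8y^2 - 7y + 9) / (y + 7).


Synthetic division with c = -7. Coefficients: 4, 2, 1, -8, -7, 9
Bring down 4.
  4 * -7 = -28; -28 + 2 = -26
  -26 * -7 = 182; 182 + 1 = 183
  183 * -7 = -1281; -1281 - 8 = -1289
  -1289 * -7 = 9023; 9023 - 7 = 9016
  9016 * -7 = -63112; -63112 + 9 = -63103
Quotient: 4y^4 - 26y^3 + 183y^2 - 1289y + 9016, Remainder: -63103


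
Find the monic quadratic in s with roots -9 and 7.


p(s) = (s + 9)(s - 7)
Expand: s^2 + 2s - 63


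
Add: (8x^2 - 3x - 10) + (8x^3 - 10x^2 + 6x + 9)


Align terms by degree and add:
  8x^2 - 3x - 10
+ 8x^3 - 10x^2 + 6x + 9
= 8x^3 - 2x^2 + 3x - 1


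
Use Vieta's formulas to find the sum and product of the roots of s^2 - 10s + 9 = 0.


For as^2+bs+c=0: sum = -b/a, product = c/a.
a=1, b=-10, c=9
Sum = -(-10)/1 = 10
Product = (9)/1 = 9


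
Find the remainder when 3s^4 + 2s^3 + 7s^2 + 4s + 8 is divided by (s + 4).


By the Remainder Theorem, the remainder equals p(-4):
  3*(-4)^4 = 768
  2*(-4)^3 = -128
  7*(-4)^2 = 112
  4*(-4)^1 = -16
  constant: 8
Sum: 768 - 128 + 112 - 16 + 8 = 744


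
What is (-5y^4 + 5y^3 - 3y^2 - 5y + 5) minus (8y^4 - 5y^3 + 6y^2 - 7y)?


Distribute the minus sign:
  (-5y^4 + 5y^3 - 3y^2 - 5y + 5)
- (8y^4 - 5y^3 + 6y^2 - 7y)
Negate second polynomial: -8y^4 + 5y^3 - 6y^2 + 7y
Add: -13y^4 + 10y^3 - 9y^2 + 2y + 5


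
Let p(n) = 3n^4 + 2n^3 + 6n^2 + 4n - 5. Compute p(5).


Using direct substitution:
  3 * (5)^4 = 1875
  2 * (5)^3 = 250
  6 * (5)^2 = 150
  4 * (5)^1 = 20
  constant: -5
Sum = 1875 + 250 + 150 + 20 - 5 = 2290


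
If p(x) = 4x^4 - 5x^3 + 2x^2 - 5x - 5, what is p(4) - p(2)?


p(4) = 711
p(2) = 17
p(4) - p(2) = 711 - 17 = 694


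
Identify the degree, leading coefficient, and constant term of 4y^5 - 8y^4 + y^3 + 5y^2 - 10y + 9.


Highest power of y is 5, with coefficient 4. Constant term is 9.
Degree = 5, leading coefficient = 4, constant term = 9


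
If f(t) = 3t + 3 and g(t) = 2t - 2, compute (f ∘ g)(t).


Substitute g(t) into f:
f(g(t)) = 3*(2t - 2) + 3
Expand and combine: 6t - 3


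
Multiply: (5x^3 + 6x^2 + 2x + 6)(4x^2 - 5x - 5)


Distribute each term of the first polynomial:
  (5x^3)(4x^2 - 5x - 5) = 20x^5 - 25x^4 - 25x^3
  (6x^2)(4x^2 - 5x - 5) = 24x^4 - 30x^3 - 30x^2
  (2x)(4x^2 - 5x - 5) = 8x^3 - 10x^2 - 10x
  (6)(4x^2 - 5x - 5) = 24x^2 - 30x - 30
Sum: 20x^5 - x^4 - 47x^3 - 16x^2 - 40x - 30


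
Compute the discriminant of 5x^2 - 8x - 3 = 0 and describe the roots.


D = b^2 - 4ac = (-8)^2 - 4(5)(-3) = 64 + 60 = 124
Since D > 0: two distinct irrational roots


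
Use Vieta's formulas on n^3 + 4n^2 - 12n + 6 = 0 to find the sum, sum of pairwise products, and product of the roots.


Monic cubic n^3+bn^2+cn+d=0: sum=-b, pairwise sum=c, product=-d.
b=4, c=-12, d=6
r1+r2+r3 = -4
r1r2+r1r3+r2r3 = -12
r1r2r3 = -6


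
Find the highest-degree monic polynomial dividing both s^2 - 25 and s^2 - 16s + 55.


Factor each:
  s^2 - 25 = (s - 5)(s + 5)
  s^2 - 16s + 55 = (s - 5)(s - 11)
Common monic factor: s - 5


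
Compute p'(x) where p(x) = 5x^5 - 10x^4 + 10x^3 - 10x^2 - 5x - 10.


Apply the power rule term by term:
  d/dx(5x^5) = 25x^4
  d/dx(-10x^4) = -40x^3
  d/dx(10x^3) = 30x^2
  d/dx(-10x^2) = -20x
  d/dx(-5x) = -5
  d/dx(-10) = 0
p'(x) = 25x^4 - 40x^3 + 30x^2 - 20x - 5


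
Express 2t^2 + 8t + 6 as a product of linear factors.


Roots satisfy r1 + r2 = -b/a = -4 and r1*r2 = c/a = 3.
So r1 = -3, r2 = -1.
2t^2 + 8t + 6 = 2(t - r1)(t - r2) = 2(t + 3)(t + 1)


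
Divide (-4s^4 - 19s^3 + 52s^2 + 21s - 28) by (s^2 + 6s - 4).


(-4s^4 - 19s^3 + 52s^2 + 21s - 28) / (s^2 + 6s - 4)
Step 1: -4s^2 * (s^2 + 6s - 4) = -4s^4 - 24s^3 + 16s^2; subtract.
Step 2: 5s * (s^2 + 6s - 4) = 5s^3 + 30s^2 - 20s; subtract.
Step 3: 6 * (s^2 + 6s - 4) = 6s^2 + 36s - 24; subtract.
Quotient: -4s^2 + 5s + 6, Remainder: 5s - 4


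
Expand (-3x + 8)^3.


Expand (-3x + 8)^3 by repeated multiplication:
  (-3x + 8)^2 = 9x^2 - 48x + 64
= -27x^3 + 216x^2 - 576x + 512


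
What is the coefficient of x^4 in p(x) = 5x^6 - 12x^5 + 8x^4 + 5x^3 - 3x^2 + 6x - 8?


Read off the coefficient of x^4: 8


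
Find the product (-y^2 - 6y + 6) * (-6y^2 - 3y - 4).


Distribute each term of the first polynomial:
  (-y^2)(-6y^2 - 3y - 4) = 6y^4 + 3y^3 + 4y^2
  (-6y)(-6y^2 - 3y - 4) = 36y^3 + 18y^2 + 24y
  (6)(-6y^2 - 3y - 4) = -36y^2 - 18y - 24
Sum: 6y^4 + 39y^3 - 14y^2 + 6y - 24


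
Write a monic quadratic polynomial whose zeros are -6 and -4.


p(t) = (t + 6)(t + 4)
Expand: t^2 + 10t + 24


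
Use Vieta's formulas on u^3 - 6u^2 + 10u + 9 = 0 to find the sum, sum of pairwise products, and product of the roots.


Monic cubic u^3+bu^2+cu+d=0: sum=-b, pairwise sum=c, product=-d.
b=-6, c=10, d=9
r1+r2+r3 = 6
r1r2+r1r3+r2r3 = 10
r1r2r3 = -9


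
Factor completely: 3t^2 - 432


Roots satisfy r1 + r2 = -b/a = 0 and r1*r2 = c/a = -144.
So r1 = -12, r2 = 12.
3t^2 - 432 = 3(t - r1)(t - r2) = 3(t + 12)(t - 12)


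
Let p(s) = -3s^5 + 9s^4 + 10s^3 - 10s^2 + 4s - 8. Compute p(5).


Using direct substitution:
  -3 * (5)^5 = -9375
  9 * (5)^4 = 5625
  10 * (5)^3 = 1250
  -10 * (5)^2 = -250
  4 * (5)^1 = 20
  constant: -8
Sum = -9375 + 5625 + 1250 - 250 + 20 - 8 = -2738


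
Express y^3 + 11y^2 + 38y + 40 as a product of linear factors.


Try integer roots (divisors of 40). y=-2: p(-2)=0.
Divide out (y + 2): quotient is y^2 + 9y + 20.
Factor the quadratic: (y + 4)(y + 5)
Result: (y + 2)(y + 4)(y + 5)


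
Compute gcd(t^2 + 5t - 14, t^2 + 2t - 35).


Factor each:
  t^2 + 5t - 14 = (t + 7)(t - 2)
  t^2 + 2t - 35 = (t + 7)(t - 5)
Common monic factor: t + 7


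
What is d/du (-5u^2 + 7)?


Apply the power rule term by term:
  d/du(-5u^2) = -10u
  d/du(7) = 0
p'(u) = -10u


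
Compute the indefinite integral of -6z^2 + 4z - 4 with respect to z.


Reverse power rule on each term:
  ∫ -6z^2 dz = -2z^3
  ∫ 4z dz = 2z^2
  ∫ -4 dz = -4z
F(z) = -2z^3 + 2z^2 - 4z + C


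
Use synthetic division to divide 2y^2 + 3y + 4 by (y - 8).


Synthetic division with c = 8. Coefficients: 2, 3, 4
Bring down 2.
  2 * 8 = 16; 16 + 3 = 19
  19 * 8 = 152; 152 + 4 = 156
Quotient: 2y + 19, Remainder: 156


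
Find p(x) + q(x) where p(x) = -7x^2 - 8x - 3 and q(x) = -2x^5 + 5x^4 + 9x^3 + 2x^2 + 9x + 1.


Align terms by degree and add:
  -7x^2 - 8x - 3
  -2x^5 + 5x^4 + 9x^3 + 2x^2 + 9x + 1
= -2x^5 + 5x^4 + 9x^3 - 5x^2 + x - 2


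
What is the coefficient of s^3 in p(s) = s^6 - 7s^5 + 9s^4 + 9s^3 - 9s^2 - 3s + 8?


Read off the coefficient of s^3: 9


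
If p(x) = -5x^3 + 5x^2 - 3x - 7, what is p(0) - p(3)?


p(0) = -7
p(3) = -106
p(0) - p(3) = -7 + 106 = 99


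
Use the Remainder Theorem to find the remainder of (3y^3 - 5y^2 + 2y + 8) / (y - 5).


By the Remainder Theorem, the remainder equals p(5):
  3*(5)^3 = 375
  -5*(5)^2 = -125
  2*(5)^1 = 10
  constant: 8
Sum: 375 - 125 + 10 + 8 = 268


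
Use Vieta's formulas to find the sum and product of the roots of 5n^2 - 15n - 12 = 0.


For an^2+bn+c=0: sum = -b/a, product = c/a.
a=5, b=-15, c=-12
Sum = -(-15)/5 = 3
Product = (-12)/5 = -12/5


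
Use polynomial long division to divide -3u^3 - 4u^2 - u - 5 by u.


(-3u^3 - 4u^2 - u - 5) / (u)
Step 1: -3u^2 * (u) = -3u^3; subtract.
Step 2: -4u * (u) = -4u^2; subtract.
Step 3: -1 * (u) = -u; subtract.
Quotient: -3u^2 - 4u - 1, Remainder: -5


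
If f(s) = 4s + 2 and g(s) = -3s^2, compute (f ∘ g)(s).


Substitute g(s) into f:
f(g(s)) = 4*(-3s^2) + 2
Expand and combine: -12s^2 + 2


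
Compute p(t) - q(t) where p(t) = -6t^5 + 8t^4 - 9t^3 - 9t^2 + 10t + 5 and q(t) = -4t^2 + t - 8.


Distribute the minus sign:
  (-6t^5 + 8t^4 - 9t^3 - 9t^2 + 10t + 5)
- (-4t^2 + t - 8)
Negate second polynomial: 4t^2 - t + 8
Add: -6t^5 + 8t^4 - 9t^3 - 5t^2 + 9t + 13


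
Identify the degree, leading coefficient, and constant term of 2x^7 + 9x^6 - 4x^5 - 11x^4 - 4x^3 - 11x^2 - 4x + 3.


Highest power of x is 7, with coefficient 2. Constant term is 3.
Degree = 7, leading coefficient = 2, constant term = 3


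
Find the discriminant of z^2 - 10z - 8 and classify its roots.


D = b^2 - 4ac = (-10)^2 - 4(1)(-8) = 100 + 32 = 132
Since D > 0: two distinct irrational roots


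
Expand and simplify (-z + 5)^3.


Expand (-z + 5)^3 by repeated multiplication:
  (-z + 5)^2 = z^2 - 10z + 25
= -z^3 + 15z^2 - 75z + 125


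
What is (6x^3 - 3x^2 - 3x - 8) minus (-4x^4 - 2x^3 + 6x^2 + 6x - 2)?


Distribute the minus sign:
  (6x^3 - 3x^2 - 3x - 8)
- (-4x^4 - 2x^3 + 6x^2 + 6x - 2)
Negate second polynomial: 4x^4 + 2x^3 - 6x^2 - 6x + 2
Add: 4x^4 + 8x^3 - 9x^2 - 9x - 6


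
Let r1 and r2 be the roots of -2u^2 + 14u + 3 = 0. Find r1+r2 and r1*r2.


For au^2+bu+c=0: sum = -b/a, product = c/a.
a=-2, b=14, c=3
Sum = -(14)/-2 = 7
Product = (3)/-2 = -3/2


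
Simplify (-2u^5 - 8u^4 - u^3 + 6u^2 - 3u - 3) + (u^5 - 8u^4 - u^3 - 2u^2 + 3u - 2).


Align terms by degree and add:
  -2u^5 - 8u^4 - u^3 + 6u^2 - 3u - 3
+ u^5 - 8u^4 - u^3 - 2u^2 + 3u - 2
= -u^5 - 16u^4 - 2u^3 + 4u^2 - 5


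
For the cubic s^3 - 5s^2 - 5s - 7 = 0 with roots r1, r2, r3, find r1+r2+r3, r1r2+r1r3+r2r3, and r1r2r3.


Monic cubic s^3+bs^2+cs+d=0: sum=-b, pairwise sum=c, product=-d.
b=-5, c=-5, d=-7
r1+r2+r3 = 5
r1r2+r1r3+r2r3 = -5
r1r2r3 = 7


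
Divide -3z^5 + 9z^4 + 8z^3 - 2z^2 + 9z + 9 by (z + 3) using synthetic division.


Synthetic division with c = -3. Coefficients: -3, 9, 8, -2, 9, 9
Bring down -3.
  -3 * -3 = 9; 9 + 9 = 18
  18 * -3 = -54; -54 + 8 = -46
  -46 * -3 = 138; 138 - 2 = 136
  136 * -3 = -408; -408 + 9 = -399
  -399 * -3 = 1197; 1197 + 9 = 1206
Quotient: -3z^4 + 18z^3 - 46z^2 + 136z - 399, Remainder: 1206


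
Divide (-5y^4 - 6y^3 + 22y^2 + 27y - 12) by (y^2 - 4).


(-5y^4 - 6y^3 + 22y^2 + 27y - 12) / (y^2 - 4)
Step 1: -5y^2 * (y^2 - 4) = -5y^4 + 20y^2; subtract.
Step 2: -6y * (y^2 - 4) = -6y^3 + 24y; subtract.
Step 3: 2 * (y^2 - 4) = 2y^2 - 8; subtract.
Quotient: -5y^2 - 6y + 2, Remainder: 3y - 4


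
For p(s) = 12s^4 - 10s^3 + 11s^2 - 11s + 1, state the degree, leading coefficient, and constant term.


Highest power of s is 4, with coefficient 12. Constant term is 1.
Degree = 4, leading coefficient = 12, constant term = 1


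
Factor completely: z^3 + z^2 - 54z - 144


Try integer roots (divisors of -144). z=-3: p(-3)=0.
Divide out (z + 3): quotient is z^2 - 2z - 48.
Factor the quadratic: (z + 6)(z - 8)
Result: (z + 3)(z + 6)(z - 8)
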